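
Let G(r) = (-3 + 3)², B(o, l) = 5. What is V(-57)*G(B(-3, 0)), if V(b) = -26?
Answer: 0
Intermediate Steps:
G(r) = 0 (G(r) = 0² = 0)
V(-57)*G(B(-3, 0)) = -26*0 = 0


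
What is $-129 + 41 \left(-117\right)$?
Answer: $-4926$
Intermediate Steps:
$-129 + 41 \left(-117\right) = -129 - 4797 = -4926$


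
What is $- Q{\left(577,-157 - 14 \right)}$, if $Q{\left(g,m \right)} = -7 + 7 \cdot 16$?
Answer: $-105$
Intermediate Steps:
$Q{\left(g,m \right)} = 105$ ($Q{\left(g,m \right)} = -7 + 112 = 105$)
$- Q{\left(577,-157 - 14 \right)} = \left(-1\right) 105 = -105$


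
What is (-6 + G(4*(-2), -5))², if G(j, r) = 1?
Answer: 25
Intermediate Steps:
(-6 + G(4*(-2), -5))² = (-6 + 1)² = (-5)² = 25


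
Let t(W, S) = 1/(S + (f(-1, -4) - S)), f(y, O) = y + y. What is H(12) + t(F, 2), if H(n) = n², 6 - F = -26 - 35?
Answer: 287/2 ≈ 143.50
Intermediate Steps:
f(y, O) = 2*y
F = 67 (F = 6 - (-26 - 35) = 6 - 1*(-61) = 6 + 61 = 67)
t(W, S) = -½ (t(W, S) = 1/(S + (2*(-1) - S)) = 1/(S + (-2 - S)) = 1/(-2) = -½)
H(12) + t(F, 2) = 12² - ½ = 144 - ½ = 287/2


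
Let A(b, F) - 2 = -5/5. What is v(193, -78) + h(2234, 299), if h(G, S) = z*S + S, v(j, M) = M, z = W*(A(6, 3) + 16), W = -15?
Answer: -76024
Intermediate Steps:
A(b, F) = 1 (A(b, F) = 2 - 5/5 = 2 - 5*⅕ = 2 - 1 = 1)
z = -255 (z = -15*(1 + 16) = -15*17 = -255)
h(G, S) = -254*S (h(G, S) = -255*S + S = -254*S)
v(193, -78) + h(2234, 299) = -78 - 254*299 = -78 - 75946 = -76024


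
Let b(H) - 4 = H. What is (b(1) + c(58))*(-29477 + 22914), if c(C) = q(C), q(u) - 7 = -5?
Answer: -45941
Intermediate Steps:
q(u) = 2 (q(u) = 7 - 5 = 2)
b(H) = 4 + H
c(C) = 2
(b(1) + c(58))*(-29477 + 22914) = ((4 + 1) + 2)*(-29477 + 22914) = (5 + 2)*(-6563) = 7*(-6563) = -45941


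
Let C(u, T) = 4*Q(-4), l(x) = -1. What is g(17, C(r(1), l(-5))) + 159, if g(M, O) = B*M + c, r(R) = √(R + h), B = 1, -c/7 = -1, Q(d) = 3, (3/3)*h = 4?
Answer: 183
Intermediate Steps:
h = 4
c = 7 (c = -7*(-1) = 7)
r(R) = √(4 + R) (r(R) = √(R + 4) = √(4 + R))
C(u, T) = 12 (C(u, T) = 4*3 = 12)
g(M, O) = 7 + M (g(M, O) = 1*M + 7 = M + 7 = 7 + M)
g(17, C(r(1), l(-5))) + 159 = (7 + 17) + 159 = 24 + 159 = 183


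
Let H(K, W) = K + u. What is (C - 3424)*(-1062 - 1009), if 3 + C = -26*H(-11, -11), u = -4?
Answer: 6289627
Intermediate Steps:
H(K, W) = -4 + K (H(K, W) = K - 4 = -4 + K)
C = 387 (C = -3 - 26*(-4 - 11) = -3 - 26*(-15) = -3 + 390 = 387)
(C - 3424)*(-1062 - 1009) = (387 - 3424)*(-1062 - 1009) = -3037*(-2071) = 6289627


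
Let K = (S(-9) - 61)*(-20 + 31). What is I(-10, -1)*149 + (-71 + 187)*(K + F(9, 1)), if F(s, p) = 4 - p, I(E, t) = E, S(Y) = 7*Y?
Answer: -159366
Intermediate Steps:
K = -1364 (K = (7*(-9) - 61)*(-20 + 31) = (-63 - 61)*11 = -124*11 = -1364)
I(-10, -1)*149 + (-71 + 187)*(K + F(9, 1)) = -10*149 + (-71 + 187)*(-1364 + (4 - 1*1)) = -1490 + 116*(-1364 + (4 - 1)) = -1490 + 116*(-1364 + 3) = -1490 + 116*(-1361) = -1490 - 157876 = -159366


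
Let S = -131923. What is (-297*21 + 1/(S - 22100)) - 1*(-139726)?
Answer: 20560376246/154023 ≈ 1.3349e+5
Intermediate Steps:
(-297*21 + 1/(S - 22100)) - 1*(-139726) = (-297*21 + 1/(-131923 - 22100)) - 1*(-139726) = (-6237 + 1/(-154023)) + 139726 = (-6237 - 1/154023) + 139726 = -960641452/154023 + 139726 = 20560376246/154023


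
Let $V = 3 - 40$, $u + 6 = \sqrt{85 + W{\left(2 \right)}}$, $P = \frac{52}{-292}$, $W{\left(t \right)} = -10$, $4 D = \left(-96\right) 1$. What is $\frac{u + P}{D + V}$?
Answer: $\frac{451}{4453} - \frac{5 \sqrt{3}}{61} \approx -0.040691$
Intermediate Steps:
$D = -24$ ($D = \frac{\left(-96\right) 1}{4} = \frac{1}{4} \left(-96\right) = -24$)
$P = - \frac{13}{73}$ ($P = 52 \left(- \frac{1}{292}\right) = - \frac{13}{73} \approx -0.17808$)
$u = -6 + 5 \sqrt{3}$ ($u = -6 + \sqrt{85 - 10} = -6 + \sqrt{75} = -6 + 5 \sqrt{3} \approx 2.6603$)
$V = -37$
$\frac{u + P}{D + V} = \frac{\left(-6 + 5 \sqrt{3}\right) - \frac{13}{73}}{-24 - 37} = \frac{- \frac{451}{73} + 5 \sqrt{3}}{-61} = \left(- \frac{451}{73} + 5 \sqrt{3}\right) \left(- \frac{1}{61}\right) = \frac{451}{4453} - \frac{5 \sqrt{3}}{61}$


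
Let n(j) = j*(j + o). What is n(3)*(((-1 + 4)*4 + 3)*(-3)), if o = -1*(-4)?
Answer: -945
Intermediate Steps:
o = 4
n(j) = j*(4 + j) (n(j) = j*(j + 4) = j*(4 + j))
n(3)*(((-1 + 4)*4 + 3)*(-3)) = (3*(4 + 3))*(((-1 + 4)*4 + 3)*(-3)) = (3*7)*((3*4 + 3)*(-3)) = 21*((12 + 3)*(-3)) = 21*(15*(-3)) = 21*(-45) = -945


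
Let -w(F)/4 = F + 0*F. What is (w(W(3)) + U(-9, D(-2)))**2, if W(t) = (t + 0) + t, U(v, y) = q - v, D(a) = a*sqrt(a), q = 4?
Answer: 121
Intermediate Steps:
D(a) = a**(3/2)
U(v, y) = 4 - v
W(t) = 2*t (W(t) = t + t = 2*t)
w(F) = -4*F (w(F) = -4*(F + 0*F) = -4*(F + 0) = -4*F)
(w(W(3)) + U(-9, D(-2)))**2 = (-8*3 + (4 - 1*(-9)))**2 = (-4*6 + (4 + 9))**2 = (-24 + 13)**2 = (-11)**2 = 121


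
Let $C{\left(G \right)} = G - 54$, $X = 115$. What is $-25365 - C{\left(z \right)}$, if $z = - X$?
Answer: $-25196$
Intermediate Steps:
$z = -115$ ($z = \left(-1\right) 115 = -115$)
$C{\left(G \right)} = -54 + G$ ($C{\left(G \right)} = G - 54 = -54 + G$)
$-25365 - C{\left(z \right)} = -25365 - \left(-54 - 115\right) = -25365 - -169 = -25365 + 169 = -25196$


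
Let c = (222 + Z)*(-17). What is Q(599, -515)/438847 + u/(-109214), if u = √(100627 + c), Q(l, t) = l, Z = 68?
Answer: 599/438847 - 3*√217/15602 ≈ -0.0014676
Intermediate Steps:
c = -4930 (c = (222 + 68)*(-17) = 290*(-17) = -4930)
u = 21*√217 (u = √(100627 - 4930) = √95697 = 21*√217 ≈ 309.35)
Q(599, -515)/438847 + u/(-109214) = 599/438847 + (21*√217)/(-109214) = 599*(1/438847) + (21*√217)*(-1/109214) = 599/438847 - 3*√217/15602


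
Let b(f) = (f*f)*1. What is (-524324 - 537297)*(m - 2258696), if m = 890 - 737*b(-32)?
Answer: 3198126892774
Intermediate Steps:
b(f) = f**2 (b(f) = f**2*1 = f**2)
m = -753798 (m = 890 - 737*(-32)**2 = 890 - 737*1024 = 890 - 754688 = -753798)
(-524324 - 537297)*(m - 2258696) = (-524324 - 537297)*(-753798 - 2258696) = -1061621*(-3012494) = 3198126892774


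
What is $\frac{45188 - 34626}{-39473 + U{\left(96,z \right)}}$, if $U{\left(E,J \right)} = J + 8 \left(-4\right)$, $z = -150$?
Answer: $- \frac{10562}{39655} \approx -0.26635$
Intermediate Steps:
$U{\left(E,J \right)} = -32 + J$ ($U{\left(E,J \right)} = J - 32 = -32 + J$)
$\frac{45188 - 34626}{-39473 + U{\left(96,z \right)}} = \frac{45188 - 34626}{-39473 - 182} = \frac{10562}{-39473 - 182} = \frac{10562}{-39655} = 10562 \left(- \frac{1}{39655}\right) = - \frac{10562}{39655}$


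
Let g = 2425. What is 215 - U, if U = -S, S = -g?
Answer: -2210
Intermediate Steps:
S = -2425 (S = -1*2425 = -2425)
U = 2425 (U = -1*(-2425) = 2425)
215 - U = 215 - 1*2425 = 215 - 2425 = -2210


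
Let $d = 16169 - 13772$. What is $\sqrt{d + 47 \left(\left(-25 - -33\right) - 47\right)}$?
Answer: $2 \sqrt{141} \approx 23.749$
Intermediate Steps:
$d = 2397$
$\sqrt{d + 47 \left(\left(-25 - -33\right) - 47\right)} = \sqrt{2397 + 47 \left(\left(-25 - -33\right) - 47\right)} = \sqrt{2397 + 47 \left(\left(-25 + 33\right) - 47\right)} = \sqrt{2397 + 47 \left(8 - 47\right)} = \sqrt{2397 + 47 \left(-39\right)} = \sqrt{2397 - 1833} = \sqrt{564} = 2 \sqrt{141}$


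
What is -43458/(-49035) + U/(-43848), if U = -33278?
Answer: 84222217/51192540 ≈ 1.6452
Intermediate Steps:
-43458/(-49035) + U/(-43848) = -43458/(-49035) - 33278/(-43848) = -43458*(-1/49035) - 33278*(-1/43848) = 14486/16345 + 2377/3132 = 84222217/51192540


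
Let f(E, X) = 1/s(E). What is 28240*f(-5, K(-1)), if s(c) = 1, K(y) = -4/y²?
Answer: 28240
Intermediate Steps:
K(y) = -4/y²
f(E, X) = 1 (f(E, X) = 1/1 = 1)
28240*f(-5, K(-1)) = 28240*1 = 28240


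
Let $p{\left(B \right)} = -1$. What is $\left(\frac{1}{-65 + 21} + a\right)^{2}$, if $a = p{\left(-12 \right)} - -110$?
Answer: $\frac{22992025}{1936} \approx 11876.0$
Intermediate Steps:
$a = 109$ ($a = -1 - -110 = -1 + 110 = 109$)
$\left(\frac{1}{-65 + 21} + a\right)^{2} = \left(\frac{1}{-65 + 21} + 109\right)^{2} = \left(\frac{1}{-44} + 109\right)^{2} = \left(- \frac{1}{44} + 109\right)^{2} = \left(\frac{4795}{44}\right)^{2} = \frac{22992025}{1936}$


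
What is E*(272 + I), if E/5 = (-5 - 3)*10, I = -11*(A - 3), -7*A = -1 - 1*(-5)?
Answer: -871600/7 ≈ -1.2451e+5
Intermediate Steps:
A = -4/7 (A = -(-1 - 1*(-5))/7 = -(-1 + 5)/7 = -⅐*4 = -4/7 ≈ -0.57143)
I = 275/7 (I = -11*(-4/7 - 3) = -11*(-25/7) = 275/7 ≈ 39.286)
E = -400 (E = 5*((-5 - 3)*10) = 5*(-8*10) = 5*(-80) = -400)
E*(272 + I) = -400*(272 + 275/7) = -400*2179/7 = -871600/7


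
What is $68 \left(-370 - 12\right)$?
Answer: $-25976$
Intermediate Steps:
$68 \left(-370 - 12\right) = 68 \left(-382\right) = -25976$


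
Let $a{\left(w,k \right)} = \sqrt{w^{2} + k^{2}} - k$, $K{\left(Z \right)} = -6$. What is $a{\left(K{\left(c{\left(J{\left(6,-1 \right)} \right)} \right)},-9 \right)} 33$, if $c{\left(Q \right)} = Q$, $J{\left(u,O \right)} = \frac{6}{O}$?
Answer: $297 + 99 \sqrt{13} \approx 653.95$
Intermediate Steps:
$a{\left(w,k \right)} = \sqrt{k^{2} + w^{2}} - k$
$a{\left(K{\left(c{\left(J{\left(6,-1 \right)} \right)} \right)},-9 \right)} 33 = \left(\sqrt{\left(-9\right)^{2} + \left(-6\right)^{2}} - -9\right) 33 = \left(\sqrt{81 + 36} + 9\right) 33 = \left(\sqrt{117} + 9\right) 33 = \left(3 \sqrt{13} + 9\right) 33 = \left(9 + 3 \sqrt{13}\right) 33 = 297 + 99 \sqrt{13}$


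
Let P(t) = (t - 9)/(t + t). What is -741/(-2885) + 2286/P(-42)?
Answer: 184675677/49045 ≈ 3765.4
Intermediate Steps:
P(t) = (-9 + t)/(2*t) (P(t) = (-9 + t)/((2*t)) = (-9 + t)*(1/(2*t)) = (-9 + t)/(2*t))
-741/(-2885) + 2286/P(-42) = -741/(-2885) + 2286/(((½)*(-9 - 42)/(-42))) = -741*(-1/2885) + 2286/(((½)*(-1/42)*(-51))) = 741/2885 + 2286/(17/28) = 741/2885 + 2286*(28/17) = 741/2885 + 64008/17 = 184675677/49045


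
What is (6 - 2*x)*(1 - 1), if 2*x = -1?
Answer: 0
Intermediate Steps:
x = -1/2 (x = (1/2)*(-1) = -1/2 ≈ -0.50000)
(6 - 2*x)*(1 - 1) = (6 - 2*(-1/2))*(1 - 1) = (6 + 1)*0 = 7*0 = 0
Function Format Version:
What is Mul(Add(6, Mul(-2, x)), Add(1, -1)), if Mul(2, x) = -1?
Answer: 0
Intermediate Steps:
x = Rational(-1, 2) (x = Mul(Rational(1, 2), -1) = Rational(-1, 2) ≈ -0.50000)
Mul(Add(6, Mul(-2, x)), Add(1, -1)) = Mul(Add(6, Mul(-2, Rational(-1, 2))), Add(1, -1)) = Mul(Add(6, 1), 0) = Mul(7, 0) = 0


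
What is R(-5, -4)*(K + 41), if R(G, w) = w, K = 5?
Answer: -184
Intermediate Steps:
R(-5, -4)*(K + 41) = -4*(5 + 41) = -4*46 = -184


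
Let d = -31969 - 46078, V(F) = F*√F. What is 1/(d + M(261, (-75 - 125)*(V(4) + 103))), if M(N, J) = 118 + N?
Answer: -1/77668 ≈ -1.2875e-5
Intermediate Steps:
V(F) = F^(3/2)
d = -78047
1/(d + M(261, (-75 - 125)*(V(4) + 103))) = 1/(-78047 + (118 + 261)) = 1/(-78047 + 379) = 1/(-77668) = -1/77668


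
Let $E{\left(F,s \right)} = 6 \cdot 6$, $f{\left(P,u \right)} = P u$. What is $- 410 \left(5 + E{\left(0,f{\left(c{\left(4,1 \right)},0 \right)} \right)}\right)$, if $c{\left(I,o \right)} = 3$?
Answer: $-16810$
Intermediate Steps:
$E{\left(F,s \right)} = 36$
$- 410 \left(5 + E{\left(0,f{\left(c{\left(4,1 \right)},0 \right)} \right)}\right) = - 410 \left(5 + 36\right) = \left(-410\right) 41 = -16810$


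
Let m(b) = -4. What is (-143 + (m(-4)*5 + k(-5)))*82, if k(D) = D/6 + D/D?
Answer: -40057/3 ≈ -13352.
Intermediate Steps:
k(D) = 1 + D/6 (k(D) = D*(1/6) + 1 = D/6 + 1 = 1 + D/6)
(-143 + (m(-4)*5 + k(-5)))*82 = (-143 + (-4*5 + (1 + (1/6)*(-5))))*82 = (-143 + (-20 + (1 - 5/6)))*82 = (-143 + (-20 + 1/6))*82 = (-143 - 119/6)*82 = -977/6*82 = -40057/3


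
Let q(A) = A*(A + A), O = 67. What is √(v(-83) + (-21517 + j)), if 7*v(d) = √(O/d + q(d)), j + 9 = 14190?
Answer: √(-2476347496 + 581*√94911081)/581 ≈ 85.552*I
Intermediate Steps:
j = 14181 (j = -9 + 14190 = 14181)
q(A) = 2*A² (q(A) = A*(2*A) = 2*A²)
v(d) = √(2*d² + 67/d)/7 (v(d) = √(67/d + 2*d²)/7 = √(2*d² + 67/d)/7)
√(v(-83) + (-21517 + j)) = √(√((67 + 2*(-83)³)/(-83))/7 + (-21517 + 14181)) = √(√(-(67 + 2*(-571787))/83)/7 - 7336) = √(√(-(67 - 1143574)/83)/7 - 7336) = √(√(-1/83*(-1143507))/7 - 7336) = √(√(1143507/83)/7 - 7336) = √((√94911081/83)/7 - 7336) = √(√94911081/581 - 7336) = √(-7336 + √94911081/581)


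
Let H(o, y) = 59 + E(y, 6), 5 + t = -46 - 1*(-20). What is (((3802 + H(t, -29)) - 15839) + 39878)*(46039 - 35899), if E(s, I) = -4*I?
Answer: 282662640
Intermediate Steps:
t = -31 (t = -5 + (-46 - 1*(-20)) = -5 + (-46 + 20) = -5 - 26 = -31)
H(o, y) = 35 (H(o, y) = 59 - 4*6 = 59 - 24 = 35)
(((3802 + H(t, -29)) - 15839) + 39878)*(46039 - 35899) = (((3802 + 35) - 15839) + 39878)*(46039 - 35899) = ((3837 - 15839) + 39878)*10140 = (-12002 + 39878)*10140 = 27876*10140 = 282662640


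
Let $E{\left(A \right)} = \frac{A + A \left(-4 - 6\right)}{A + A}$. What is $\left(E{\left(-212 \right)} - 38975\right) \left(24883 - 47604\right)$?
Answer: $\frac{1771306439}{2} \approx 8.8565 \cdot 10^{8}$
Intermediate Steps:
$E{\left(A \right)} = - \frac{9}{2}$ ($E{\left(A \right)} = \frac{A + A \left(-10\right)}{2 A} = \left(A - 10 A\right) \frac{1}{2 A} = - 9 A \frac{1}{2 A} = - \frac{9}{2}$)
$\left(E{\left(-212 \right)} - 38975\right) \left(24883 - 47604\right) = \left(- \frac{9}{2} - 38975\right) \left(24883 - 47604\right) = \left(- \frac{77959}{2}\right) \left(-22721\right) = \frac{1771306439}{2}$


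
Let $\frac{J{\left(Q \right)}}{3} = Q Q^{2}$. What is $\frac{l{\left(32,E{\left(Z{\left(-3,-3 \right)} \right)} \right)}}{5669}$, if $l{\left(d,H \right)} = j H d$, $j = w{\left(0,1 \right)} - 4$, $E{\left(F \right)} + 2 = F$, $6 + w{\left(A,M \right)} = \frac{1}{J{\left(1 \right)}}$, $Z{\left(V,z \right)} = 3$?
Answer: $- \frac{928}{17007} \approx -0.054566$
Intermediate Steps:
$J{\left(Q \right)} = 3 Q^{3}$ ($J{\left(Q \right)} = 3 Q Q^{2} = 3 Q^{3}$)
$w{\left(A,M \right)} = - \frac{17}{3}$ ($w{\left(A,M \right)} = -6 + \frac{1}{3 \cdot 1^{3}} = -6 + \frac{1}{3 \cdot 1} = -6 + \frac{1}{3} = - \frac{17}{3}$)
$E{\left(F \right)} = -2 + F$
$j = - \frac{29}{3}$ ($j = - \frac{17}{3} - 4 = - \frac{29}{3} \approx -9.6667$)
$l{\left(d,H \right)} = - \frac{29 H d}{3}$ ($l{\left(d,H \right)} = - \frac{29 H}{3} d = - \frac{29 H d}{3}$)
$\frac{l{\left(32,E{\left(Z{\left(-3,-3 \right)} \right)} \right)}}{5669} = \frac{\left(- \frac{29}{3}\right) \left(-2 + 3\right) 32}{5669} = \left(- \frac{29}{3}\right) 1 \cdot 32 \cdot \frac{1}{5669} = \left(- \frac{928}{3}\right) \frac{1}{5669} = - \frac{928}{17007}$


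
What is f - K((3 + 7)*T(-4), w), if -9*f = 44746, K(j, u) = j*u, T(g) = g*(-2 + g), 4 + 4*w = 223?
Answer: -163006/9 ≈ -18112.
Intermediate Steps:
w = 219/4 (w = -1 + (¼)*223 = -1 + 223/4 = 219/4 ≈ 54.750)
f = -44746/9 (f = -⅑*44746 = -44746/9 ≈ -4971.8)
f - K((3 + 7)*T(-4), w) = -44746/9 - (3 + 7)*(-4*(-2 - 4))*219/4 = -44746/9 - 10*(-4*(-6))*219/4 = -44746/9 - 10*24*219/4 = -44746/9 - 240*219/4 = -44746/9 - 1*13140 = -44746/9 - 13140 = -163006/9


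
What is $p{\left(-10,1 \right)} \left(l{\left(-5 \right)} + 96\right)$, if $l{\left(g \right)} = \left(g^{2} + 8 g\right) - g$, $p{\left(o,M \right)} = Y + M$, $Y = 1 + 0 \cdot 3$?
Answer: $172$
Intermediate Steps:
$Y = 1$ ($Y = 1 + 0 = 1$)
$p{\left(o,M \right)} = 1 + M$
$l{\left(g \right)} = g^{2} + 7 g$
$p{\left(-10,1 \right)} \left(l{\left(-5 \right)} + 96\right) = \left(1 + 1\right) \left(- 5 \left(7 - 5\right) + 96\right) = 2 \left(\left(-5\right) 2 + 96\right) = 2 \left(-10 + 96\right) = 2 \cdot 86 = 172$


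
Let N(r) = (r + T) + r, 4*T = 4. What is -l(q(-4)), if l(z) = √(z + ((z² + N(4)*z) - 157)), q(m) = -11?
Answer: -I*√146 ≈ -12.083*I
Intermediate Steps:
T = 1 (T = (¼)*4 = 1)
N(r) = 1 + 2*r (N(r) = (r + 1) + r = (1 + r) + r = 1 + 2*r)
l(z) = √(-157 + z² + 10*z) (l(z) = √(z + ((z² + (1 + 2*4)*z) - 157)) = √(z + ((z² + (1 + 8)*z) - 157)) = √(z + ((z² + 9*z) - 157)) = √(z + (-157 + z² + 9*z)) = √(-157 + z² + 10*z))
-l(q(-4)) = -√(-157 + (-11)² + 10*(-11)) = -√(-157 + 121 - 110) = -√(-146) = -I*√146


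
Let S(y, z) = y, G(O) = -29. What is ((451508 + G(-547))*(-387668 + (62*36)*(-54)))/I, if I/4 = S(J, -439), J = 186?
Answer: -19119985157/62 ≈ -3.0839e+8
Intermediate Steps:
I = 744 (I = 4*186 = 744)
((451508 + G(-547))*(-387668 + (62*36)*(-54)))/I = ((451508 - 29)*(-387668 + (62*36)*(-54)))/744 = (451479*(-387668 + 2232*(-54)))*(1/744) = (451479*(-387668 - 120528))*(1/744) = (451479*(-508196))*(1/744) = -229439821884*1/744 = -19119985157/62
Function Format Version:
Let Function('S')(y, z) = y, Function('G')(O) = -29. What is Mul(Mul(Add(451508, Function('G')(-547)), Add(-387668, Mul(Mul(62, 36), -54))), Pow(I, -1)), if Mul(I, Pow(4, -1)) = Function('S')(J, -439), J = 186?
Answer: Rational(-19119985157, 62) ≈ -3.0839e+8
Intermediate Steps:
I = 744 (I = Mul(4, 186) = 744)
Mul(Mul(Add(451508, Function('G')(-547)), Add(-387668, Mul(Mul(62, 36), -54))), Pow(I, -1)) = Mul(Mul(Add(451508, -29), Add(-387668, Mul(Mul(62, 36), -54))), Pow(744, -1)) = Mul(Mul(451479, Add(-387668, Mul(2232, -54))), Rational(1, 744)) = Mul(Mul(451479, Add(-387668, -120528)), Rational(1, 744)) = Mul(Mul(451479, -508196), Rational(1, 744)) = Mul(-229439821884, Rational(1, 744)) = Rational(-19119985157, 62)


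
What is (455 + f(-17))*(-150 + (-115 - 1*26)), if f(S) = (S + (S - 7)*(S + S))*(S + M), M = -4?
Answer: 4750284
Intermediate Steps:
f(S) = (-4 + S)*(S + 2*S*(-7 + S)) (f(S) = (S + (S - 7)*(S + S))*(S - 4) = (S + (-7 + S)*(2*S))*(-4 + S) = (S + 2*S*(-7 + S))*(-4 + S) = (-4 + S)*(S + 2*S*(-7 + S)))
(455 + f(-17))*(-150 + (-115 - 1*26)) = (455 - 17*(52 - 21*(-17) + 2*(-17)²))*(-150 + (-115 - 1*26)) = (455 - 17*(52 + 357 + 2*289))*(-150 + (-115 - 26)) = (455 - 17*(52 + 357 + 578))*(-150 - 141) = (455 - 17*987)*(-291) = (455 - 16779)*(-291) = -16324*(-291) = 4750284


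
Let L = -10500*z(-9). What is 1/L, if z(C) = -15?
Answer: 1/157500 ≈ 6.3492e-6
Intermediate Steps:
L = 157500 (L = -10500*(-15) = 157500)
1/L = 1/157500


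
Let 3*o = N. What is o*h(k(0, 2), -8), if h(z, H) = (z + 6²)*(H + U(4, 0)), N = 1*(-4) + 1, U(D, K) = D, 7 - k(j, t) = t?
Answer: 164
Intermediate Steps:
k(j, t) = 7 - t
N = -3 (N = -4 + 1 = -3)
h(z, H) = (4 + H)*(36 + z) (h(z, H) = (z + 6²)*(H + 4) = (z + 36)*(4 + H) = (36 + z)*(4 + H) = (4 + H)*(36 + z))
o = -1 (o = (⅓)*(-3) = -1)
o*h(k(0, 2), -8) = -(144 + 4*(7 - 1*2) + 36*(-8) - 8*(7 - 1*2)) = -(144 + 4*(7 - 2) - 288 - 8*(7 - 2)) = -(144 + 4*5 - 288 - 8*5) = -(144 + 20 - 288 - 40) = -1*(-164) = 164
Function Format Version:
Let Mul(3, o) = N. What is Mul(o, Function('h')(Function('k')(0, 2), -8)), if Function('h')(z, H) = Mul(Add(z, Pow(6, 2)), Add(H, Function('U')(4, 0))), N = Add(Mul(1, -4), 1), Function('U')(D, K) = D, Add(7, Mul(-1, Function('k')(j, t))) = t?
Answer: 164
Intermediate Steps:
Function('k')(j, t) = Add(7, Mul(-1, t))
N = -3 (N = Add(-4, 1) = -3)
Function('h')(z, H) = Mul(Add(4, H), Add(36, z)) (Function('h')(z, H) = Mul(Add(z, Pow(6, 2)), Add(H, 4)) = Mul(Add(z, 36), Add(4, H)) = Mul(Add(36, z), Add(4, H)) = Mul(Add(4, H), Add(36, z)))
o = -1 (o = Mul(Rational(1, 3), -3) = -1)
Mul(o, Function('h')(Function('k')(0, 2), -8)) = Mul(-1, Add(144, Mul(4, Add(7, Mul(-1, 2))), Mul(36, -8), Mul(-8, Add(7, Mul(-1, 2))))) = Mul(-1, Add(144, Mul(4, Add(7, -2)), -288, Mul(-8, Add(7, -2)))) = Mul(-1, Add(144, Mul(4, 5), -288, Mul(-8, 5))) = Mul(-1, Add(144, 20, -288, -40)) = Mul(-1, -164) = 164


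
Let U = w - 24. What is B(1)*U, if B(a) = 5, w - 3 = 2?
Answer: -95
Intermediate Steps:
w = 5 (w = 3 + 2 = 5)
U = -19 (U = 5 - 24 = -19)
B(1)*U = 5*(-19) = -95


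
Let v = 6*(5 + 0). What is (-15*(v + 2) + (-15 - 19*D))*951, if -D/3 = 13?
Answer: 233946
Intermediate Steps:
D = -39 (D = -3*13 = -39)
v = 30 (v = 6*5 = 30)
(-15*(v + 2) + (-15 - 19*D))*951 = (-15*(30 + 2) + (-15 - 19*(-39)))*951 = (-15*32 + (-15 + 741))*951 = (-480 + 726)*951 = 246*951 = 233946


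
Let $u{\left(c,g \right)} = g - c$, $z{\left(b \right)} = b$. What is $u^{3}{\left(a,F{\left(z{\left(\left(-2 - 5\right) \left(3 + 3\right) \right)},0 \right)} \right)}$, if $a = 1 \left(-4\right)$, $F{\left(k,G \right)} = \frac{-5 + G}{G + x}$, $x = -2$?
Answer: $\frac{2197}{8} \approx 274.63$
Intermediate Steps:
$F{\left(k,G \right)} = \frac{-5 + G}{-2 + G}$ ($F{\left(k,G \right)} = \frac{-5 + G}{G - 2} = \frac{-5 + G}{-2 + G}$)
$a = -4$
$u^{3}{\left(a,F{\left(z{\left(\left(-2 - 5\right) \left(3 + 3\right) \right)},0 \right)} \right)} = \left(\frac{-5 + 0}{-2 + 0} - -4\right)^{3} = \left(\frac{1}{-2} \left(-5\right) + 4\right)^{3} = \left(\left(- \frac{1}{2}\right) \left(-5\right) + 4\right)^{3} = \left(\frac{5}{2} + 4\right)^{3} = \left(\frac{13}{2}\right)^{3} = \frac{2197}{8}$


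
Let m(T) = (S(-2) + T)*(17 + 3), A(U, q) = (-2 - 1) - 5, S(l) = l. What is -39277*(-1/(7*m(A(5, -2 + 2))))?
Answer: -5611/200 ≈ -28.055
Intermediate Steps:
A(U, q) = -8 (A(U, q) = -3 - 5 = -8)
m(T) = -40 + 20*T (m(T) = (-2 + T)*(17 + 3) = (-2 + T)*20 = -40 + 20*T)
-39277*(-1/(7*m(A(5, -2 + 2)))) = -39277*(-1/(7*(-40 + 20*(-8)))) = -39277*(-1/(7*(-40 - 160))) = -39277/((-7*(-200))) = -39277/1400 = -39277*1/1400 = -5611/200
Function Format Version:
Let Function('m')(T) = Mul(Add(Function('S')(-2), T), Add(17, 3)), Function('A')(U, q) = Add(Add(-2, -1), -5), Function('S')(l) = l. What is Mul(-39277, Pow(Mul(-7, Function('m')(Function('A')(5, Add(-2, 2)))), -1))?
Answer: Rational(-5611, 200) ≈ -28.055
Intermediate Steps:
Function('A')(U, q) = -8 (Function('A')(U, q) = Add(-3, -5) = -8)
Function('m')(T) = Add(-40, Mul(20, T)) (Function('m')(T) = Mul(Add(-2, T), Add(17, 3)) = Mul(Add(-2, T), 20) = Add(-40, Mul(20, T)))
Mul(-39277, Pow(Mul(-7, Function('m')(Function('A')(5, Add(-2, 2)))), -1)) = Mul(-39277, Pow(Mul(-7, Add(-40, Mul(20, -8))), -1)) = Mul(-39277, Pow(Mul(-7, Add(-40, -160)), -1)) = Mul(-39277, Pow(Mul(-7, -200), -1)) = Mul(-39277, Pow(1400, -1)) = Mul(-39277, Rational(1, 1400)) = Rational(-5611, 200)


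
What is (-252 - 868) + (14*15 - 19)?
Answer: -929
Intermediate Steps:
(-252 - 868) + (14*15 - 19) = -1120 + (210 - 19) = -1120 + 191 = -929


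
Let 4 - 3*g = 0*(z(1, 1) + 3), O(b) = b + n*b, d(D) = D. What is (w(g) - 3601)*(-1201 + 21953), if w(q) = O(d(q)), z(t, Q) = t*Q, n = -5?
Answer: -224515888/3 ≈ -7.4839e+7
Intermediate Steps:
O(b) = -4*b (O(b) = b - 5*b = -4*b)
z(t, Q) = Q*t
g = 4/3 (g = 4/3 - 0*(1*1 + 3) = 4/3 - 0*(1 + 3) = 4/3 - 0*4 = 4/3 - ⅓*0 = 4/3 + 0 = 4/3 ≈ 1.3333)
w(q) = -4*q
(w(g) - 3601)*(-1201 + 21953) = (-4*4/3 - 3601)*(-1201 + 21953) = (-16/3 - 3601)*20752 = -10819/3*20752 = -224515888/3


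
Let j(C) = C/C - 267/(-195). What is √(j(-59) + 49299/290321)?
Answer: √904176153526685/18870865 ≈ 1.5934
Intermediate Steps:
j(C) = 154/65 (j(C) = 1 - 267*(-1/195) = 1 + 89/65 = 154/65)
√(j(-59) + 49299/290321) = √(154/65 + 49299/290321) = √(47913869/18870865) = √904176153526685/18870865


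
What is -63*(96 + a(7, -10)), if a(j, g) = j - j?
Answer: -6048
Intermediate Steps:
a(j, g) = 0
-63*(96 + a(7, -10)) = -63*(96 + 0) = -63*96 = -6048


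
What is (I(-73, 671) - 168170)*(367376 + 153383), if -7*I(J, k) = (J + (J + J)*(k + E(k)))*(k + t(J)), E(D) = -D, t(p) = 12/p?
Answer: -587530198221/7 ≈ -8.3933e+10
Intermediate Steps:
I(J, k) = -J*(k + 12/J)/7 (I(J, k) = -(J + (J + J)*(k - k))*(k + 12/J)/7 = -(J + (2*J)*0)*(k + 12/J)/7 = -(J + 0)*(k + 12/J)/7 = -J*(k + 12/J)/7)
(I(-73, 671) - 168170)*(367376 + 153383) = ((-12/7 - ⅐*(-73)*671) - 168170)*(367376 + 153383) = ((-12/7 + 48983/7) - 168170)*520759 = (48971/7 - 168170)*520759 = -1128219/7*520759 = -587530198221/7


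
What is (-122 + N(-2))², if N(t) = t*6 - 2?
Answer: 18496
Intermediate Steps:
N(t) = -2 + 6*t (N(t) = 6*t - 2 = -2 + 6*t)
(-122 + N(-2))² = (-122 + (-2 + 6*(-2)))² = (-122 + (-2 - 12))² = (-122 - 14)² = (-136)² = 18496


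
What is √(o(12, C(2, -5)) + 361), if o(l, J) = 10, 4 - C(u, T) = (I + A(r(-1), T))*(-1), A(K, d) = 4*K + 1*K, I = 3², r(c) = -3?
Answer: √371 ≈ 19.261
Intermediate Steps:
I = 9
A(K, d) = 5*K (A(K, d) = 4*K + K = 5*K)
C(u, T) = -2 (C(u, T) = 4 - (9 + 5*(-3))*(-1) = 4 - (9 - 15)*(-1) = 4 - (-6)*(-1) = 4 - 1*6 = 4 - 6 = -2)
√(o(12, C(2, -5)) + 361) = √(10 + 361) = √371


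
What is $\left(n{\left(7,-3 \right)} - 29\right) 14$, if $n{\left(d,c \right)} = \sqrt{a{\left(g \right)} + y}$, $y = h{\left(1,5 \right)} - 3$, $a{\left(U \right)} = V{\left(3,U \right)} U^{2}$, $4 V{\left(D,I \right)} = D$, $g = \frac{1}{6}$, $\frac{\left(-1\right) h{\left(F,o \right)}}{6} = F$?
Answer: $-406 + \frac{7 i \sqrt{1293}}{6} \approx -406.0 + 41.951 i$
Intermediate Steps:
$h{\left(F,o \right)} = - 6 F$
$g = \frac{1}{6} \approx 0.16667$
$V{\left(D,I \right)} = \frac{D}{4}$
$a{\left(U \right)} = \frac{3 U^{2}}{4}$ ($a{\left(U \right)} = \frac{1}{4} \cdot 3 U^{2} = \frac{3 U^{2}}{4}$)
$y = -9$ ($y = \left(-6\right) 1 - 3 = -6 - 3 = -9$)
$n{\left(d,c \right)} = \frac{i \sqrt{1293}}{12}$ ($n{\left(d,c \right)} = \sqrt{\frac{3}{4 \cdot 36} - 9} = \sqrt{\frac{3}{4} \cdot \frac{1}{36} - 9} = \sqrt{\frac{1}{48} - 9} = \sqrt{- \frac{431}{48}} = \frac{i \sqrt{1293}}{12}$)
$\left(n{\left(7,-3 \right)} - 29\right) 14 = \left(\frac{i \sqrt{1293}}{12} - 29\right) 14 = \left(-29 + \frac{i \sqrt{1293}}{12}\right) 14 = -406 + \frac{7 i \sqrt{1293}}{6}$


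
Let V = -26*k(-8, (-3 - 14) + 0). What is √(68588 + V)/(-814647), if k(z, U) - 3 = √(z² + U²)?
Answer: -√(68510 - 26*√353)/814647 ≈ -0.00032015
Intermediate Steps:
k(z, U) = 3 + √(U² + z²) (k(z, U) = 3 + √(z² + U²) = 3 + √(U² + z²))
V = -78 - 26*√353 (V = -26*(3 + √(((-3 - 14) + 0)² + (-8)²)) = -26*(3 + √((-17 + 0)² + 64)) = -26*(3 + √((-17)² + 64)) = -26*(3 + √(289 + 64)) = -26*(3 + √353) = -78 - 26*√353 ≈ -566.50)
√(68588 + V)/(-814647) = √(68588 + (-78 - 26*√353))/(-814647) = √(68510 - 26*√353)*(-1/814647) = -√(68510 - 26*√353)/814647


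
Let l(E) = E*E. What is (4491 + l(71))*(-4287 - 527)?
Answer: -45887048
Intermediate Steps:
l(E) = E²
(4491 + l(71))*(-4287 - 527) = (4491 + 71²)*(-4287 - 527) = (4491 + 5041)*(-4814) = 9532*(-4814) = -45887048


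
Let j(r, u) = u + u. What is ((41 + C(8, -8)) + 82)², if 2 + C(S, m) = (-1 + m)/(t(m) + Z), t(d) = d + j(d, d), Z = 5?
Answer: 5326864/361 ≈ 14756.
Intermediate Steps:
j(r, u) = 2*u
t(d) = 3*d (t(d) = d + 2*d = 3*d)
C(S, m) = -2 + (-1 + m)/(5 + 3*m) (C(S, m) = -2 + (-1 + m)/(3*m + 5) = -2 + (-1 + m)/(5 + 3*m))
((41 + C(8, -8)) + 82)² = ((41 + (-11 - 5*(-8))/(5 + 3*(-8))) + 82)² = ((41 + (-11 + 40)/(5 - 24)) + 82)² = ((41 + 29/(-19)) + 82)² = ((41 - 1/19*29) + 82)² = ((41 - 29/19) + 82)² = (750/19 + 82)² = (2308/19)² = 5326864/361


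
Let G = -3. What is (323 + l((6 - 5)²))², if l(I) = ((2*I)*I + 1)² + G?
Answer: 108241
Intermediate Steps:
l(I) = -3 + (1 + 2*I²)² (l(I) = ((2*I)*I + 1)² - 3 = (2*I² + 1)² - 3 = (1 + 2*I²)² - 3 = -3 + (1 + 2*I²)²)
(323 + l((6 - 5)²))² = (323 + (-3 + (1 + 2*((6 - 5)²)²)²))² = (323 + (-3 + (1 + 2*(1²)²)²))² = (323 + (-3 + (1 + 2*1²)²))² = (323 + (-3 + (1 + 2*1)²))² = (323 + (-3 + (1 + 2)²))² = (323 + (-3 + 3²))² = (323 + (-3 + 9))² = (323 + 6)² = 329² = 108241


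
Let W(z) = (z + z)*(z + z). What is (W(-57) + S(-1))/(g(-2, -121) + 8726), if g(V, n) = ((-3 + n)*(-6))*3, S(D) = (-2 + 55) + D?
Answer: 6524/5479 ≈ 1.1907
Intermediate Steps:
W(z) = 4*z² (W(z) = (2*z)*(2*z) = 4*z²)
S(D) = 53 + D
g(V, n) = 54 - 18*n (g(V, n) = (18 - 6*n)*3 = 54 - 18*n)
(W(-57) + S(-1))/(g(-2, -121) + 8726) = (4*(-57)² + (53 - 1))/((54 - 18*(-121)) + 8726) = (4*3249 + 52)/((54 + 2178) + 8726) = (12996 + 52)/(2232 + 8726) = 13048/10958 = 13048*(1/10958) = 6524/5479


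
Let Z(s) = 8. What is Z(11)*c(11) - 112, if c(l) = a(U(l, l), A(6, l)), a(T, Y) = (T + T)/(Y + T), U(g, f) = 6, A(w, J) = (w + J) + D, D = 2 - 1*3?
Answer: -1184/11 ≈ -107.64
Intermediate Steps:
D = -1 (D = 2 - 3 = -1)
A(w, J) = -1 + J + w (A(w, J) = (w + J) - 1 = (J + w) - 1 = -1 + J + w)
a(T, Y) = 2*T/(T + Y) (a(T, Y) = (2*T)/(T + Y) = 2*T/(T + Y))
c(l) = 12/(11 + l) (c(l) = 2*6/(6 + (-1 + l + 6)) = 2*6/(6 + (5 + l)) = 2*6/(11 + l) = 12/(11 + l))
Z(11)*c(11) - 112 = 8*(12/(11 + 11)) - 112 = 8*(12/22) - 112 = 8*(12*(1/22)) - 112 = 8*(6/11) - 112 = 48/11 - 112 = -1184/11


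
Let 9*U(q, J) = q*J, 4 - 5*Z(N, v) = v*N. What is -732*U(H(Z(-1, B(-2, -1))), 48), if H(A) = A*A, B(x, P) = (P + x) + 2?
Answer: -35136/25 ≈ -1405.4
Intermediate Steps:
B(x, P) = 2 + P + x
Z(N, v) = ⅘ - N*v/5 (Z(N, v) = ⅘ - v*N/5 = ⅘ - N*v/5)
H(A) = A²
U(q, J) = J*q/9 (U(q, J) = (q*J)/9 = (J*q)/9 = J*q/9)
-732*U(H(Z(-1, B(-2, -1))), 48) = -244*48*(⅘ - ⅕*(-1)*(2 - 1 - 2))²/3 = -244*48*(⅘ - ⅕*(-1)*(-1))²/3 = -244*48*(⅘ - ⅕)²/3 = -244*48*(⅗)²/3 = -244*48*9/(3*25) = -732*48/25 = -35136/25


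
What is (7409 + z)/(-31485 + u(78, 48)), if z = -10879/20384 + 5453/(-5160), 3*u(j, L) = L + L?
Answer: -97390249921/413533979040 ≈ -0.23551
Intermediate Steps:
u(j, L) = 2*L/3 (u(j, L) = (L + L)/3 = (2*L)/3 = 2*L/3)
z = -20911199/13147680 (z = -10879*1/20384 + 5453*(-1/5160) = -10879/20384 - 5453/5160 = -20911199/13147680 ≈ -1.5905)
(7409 + z)/(-31485 + u(78, 48)) = (7409 - 20911199/13147680)/(-31485 + (2/3)*48) = 97390249921/(13147680*(-31485 + 32)) = (97390249921/13147680)/(-31453) = (97390249921/13147680)*(-1/31453) = -97390249921/413533979040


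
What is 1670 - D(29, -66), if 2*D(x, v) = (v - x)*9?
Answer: 4195/2 ≈ 2097.5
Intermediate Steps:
D(x, v) = -9*x/2 + 9*v/2 (D(x, v) = ((v - x)*9)/2 = (-9*x + 9*v)/2 = -9*x/2 + 9*v/2)
1670 - D(29, -66) = 1670 - (-9/2*29 + (9/2)*(-66)) = 1670 - (-261/2 - 297) = 1670 - 1*(-855/2) = 1670 + 855/2 = 4195/2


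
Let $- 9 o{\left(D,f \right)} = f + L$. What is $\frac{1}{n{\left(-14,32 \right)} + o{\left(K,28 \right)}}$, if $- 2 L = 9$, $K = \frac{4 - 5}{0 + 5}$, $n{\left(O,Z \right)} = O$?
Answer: $- \frac{18}{299} \approx -0.060201$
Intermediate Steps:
$K = - \frac{1}{5} \approx -0.2$
$L = - \frac{9}{2}$ ($L = \left(- \frac{1}{2}\right) 9 = - \frac{9}{2} \approx -4.5$)
$o{\left(D,f \right)} = \frac{1}{2} - \frac{f}{9}$ ($o{\left(D,f \right)} = - \frac{f - \frac{9}{2}}{9} = - \frac{- \frac{9}{2} + f}{9} = \frac{1}{2} - \frac{f}{9}$)
$\frac{1}{n{\left(-14,32 \right)} + o{\left(K,28 \right)}} = \frac{1}{-14 + \left(\frac{1}{2} - \frac{28}{9}\right)} = \frac{1}{-14 - \frac{47}{18}} = \frac{1}{- \frac{299}{18}} = - \frac{18}{299}$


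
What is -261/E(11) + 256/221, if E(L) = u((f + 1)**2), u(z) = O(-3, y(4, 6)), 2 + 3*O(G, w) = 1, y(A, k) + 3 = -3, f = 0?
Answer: 173299/221 ≈ 784.16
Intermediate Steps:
y(A, k) = -6 (y(A, k) = -3 - 3 = -6)
O(G, w) = -1/3 (O(G, w) = -2/3 + (1/3)*1 = -2/3 + 1/3 = -1/3)
u(z) = -1/3
E(L) = -1/3
-261/E(11) + 256/221 = -261/(-1/3) + 256/221 = -261*(-3) + 256*(1/221) = 783 + 256/221 = 173299/221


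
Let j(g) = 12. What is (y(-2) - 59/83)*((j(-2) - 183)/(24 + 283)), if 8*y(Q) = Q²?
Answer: 5985/50962 ≈ 0.11744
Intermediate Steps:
y(Q) = Q²/8
(y(-2) - 59/83)*((j(-2) - 183)/(24 + 283)) = ((⅛)*(-2)² - 59/83)*((12 - 183)/(24 + 283)) = ((⅛)*4 - 59/83)*(-171/307) = (½ - 1*59/83)*(-171*1/307) = (½ - 59/83)*(-171/307) = -35/166*(-171/307) = 5985/50962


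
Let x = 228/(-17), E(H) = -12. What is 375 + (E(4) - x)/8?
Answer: 6378/17 ≈ 375.18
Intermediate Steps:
x = -228/17 (x = 228*(-1/17) = -228/17 ≈ -13.412)
375 + (E(4) - x)/8 = 375 + (-12 - 1*(-228/17))/8 = 375 + (-12 + 228/17)/8 = 375 + (1/8)*(24/17) = 375 + 3/17 = 6378/17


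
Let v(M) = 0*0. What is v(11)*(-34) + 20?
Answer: 20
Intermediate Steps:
v(M) = 0
v(11)*(-34) + 20 = 0*(-34) + 20 = 0 + 20 = 20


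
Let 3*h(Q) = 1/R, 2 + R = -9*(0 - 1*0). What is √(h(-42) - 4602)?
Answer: I*√165678/6 ≈ 67.839*I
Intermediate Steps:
R = -2 (R = -2 - 9*(0 - 1*0) = -2 - 9*(0 + 0) = -2 - 9*0 = -2 + 0 = -2)
h(Q) = -⅙ (h(Q) = (⅓)/(-2) = (⅓)*(-½) = -⅙)
√(h(-42) - 4602) = √(-⅙ - 4602) = √(-27613/6) = I*√165678/6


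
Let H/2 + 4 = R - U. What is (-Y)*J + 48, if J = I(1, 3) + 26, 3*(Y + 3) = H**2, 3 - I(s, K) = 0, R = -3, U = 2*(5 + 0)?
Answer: -33119/3 ≈ -11040.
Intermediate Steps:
U = 10 (U = 2*5 = 10)
I(s, K) = 3 (I(s, K) = 3 - 1*0 = 3 + 0 = 3)
H = -34 (H = -8 + 2*(-3 - 1*10) = -8 + 2*(-3 - 10) = -8 + 2*(-13) = -8 - 26 = -34)
Y = 1147/3 (Y = -3 + (1/3)*(-34)**2 = -3 + (1/3)*1156 = -3 + 1156/3 = 1147/3 ≈ 382.33)
J = 29 (J = 3 + 26 = 29)
(-Y)*J + 48 = -1*1147/3*29 + 48 = -1147/3*29 + 48 = -33263/3 + 48 = -33119/3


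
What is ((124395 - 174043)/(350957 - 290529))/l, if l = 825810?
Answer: -6206/6237755835 ≈ -9.9491e-7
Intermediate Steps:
((124395 - 174043)/(350957 - 290529))/l = ((124395 - 174043)/(350957 - 290529))/825810 = -49648/60428*(1/825810) = -49648*1/60428*(1/825810) = -12412/15107*1/825810 = -6206/6237755835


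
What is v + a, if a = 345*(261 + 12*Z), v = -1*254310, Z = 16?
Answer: -98025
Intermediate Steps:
v = -254310
a = 156285 (a = 345*(261 + 12*16) = 345*(261 + 192) = 345*453 = 156285)
v + a = -254310 + 156285 = -98025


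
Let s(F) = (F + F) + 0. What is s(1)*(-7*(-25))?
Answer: 350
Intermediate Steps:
s(F) = 2*F (s(F) = 2*F + 0 = 2*F)
s(1)*(-7*(-25)) = (2*1)*(-7*(-25)) = 2*175 = 350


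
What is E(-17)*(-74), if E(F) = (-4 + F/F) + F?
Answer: 1480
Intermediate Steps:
E(F) = -3 + F (E(F) = (-4 + 1) + F = -3 + F)
E(-17)*(-74) = (-3 - 17)*(-74) = -20*(-74) = 1480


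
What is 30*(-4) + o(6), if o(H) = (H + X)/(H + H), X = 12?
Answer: -237/2 ≈ -118.50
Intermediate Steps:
o(H) = (12 + H)/(2*H) (o(H) = (H + 12)/(H + H) = (12 + H)/((2*H)) = (12 + H)*(1/(2*H)) = (12 + H)/(2*H))
30*(-4) + o(6) = 30*(-4) + (½)*(12 + 6)/6 = -120 + (½)*(⅙)*18 = -120 + 3/2 = -237/2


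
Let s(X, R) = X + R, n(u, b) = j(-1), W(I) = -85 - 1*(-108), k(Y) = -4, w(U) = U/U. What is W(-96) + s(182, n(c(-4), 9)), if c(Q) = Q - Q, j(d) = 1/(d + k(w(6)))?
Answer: 1024/5 ≈ 204.80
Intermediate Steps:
w(U) = 1
j(d) = 1/(-4 + d) (j(d) = 1/(d - 4) = 1/(-4 + d))
c(Q) = 0
W(I) = 23 (W(I) = -85 + 108 = 23)
n(u, b) = -⅕ (n(u, b) = 1/(-4 - 1) = 1/(-5) = -⅕)
s(X, R) = R + X
W(-96) + s(182, n(c(-4), 9)) = 23 + (-⅕ + 182) = 23 + 909/5 = 1024/5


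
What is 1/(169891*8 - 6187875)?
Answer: -1/4828747 ≈ -2.0709e-7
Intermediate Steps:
1/(169891*8 - 6187875) = 1/(1359128 - 6187875) = 1/(-4828747) = -1/4828747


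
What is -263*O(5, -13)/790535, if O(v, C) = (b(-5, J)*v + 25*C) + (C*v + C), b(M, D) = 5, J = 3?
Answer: 99414/790535 ≈ 0.12576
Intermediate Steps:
O(v, C) = 5*v + 26*C + C*v (O(v, C) = (5*v + 25*C) + (C*v + C) = (5*v + 25*C) + (C + C*v) = 5*v + 26*C + C*v)
-263*O(5, -13)/790535 = -263*(5*5 + 26*(-13) - 13*5)/790535 = -263*(25 - 338 - 65)*(1/790535) = -263*(-378)*(1/790535) = 99414*(1/790535) = 99414/790535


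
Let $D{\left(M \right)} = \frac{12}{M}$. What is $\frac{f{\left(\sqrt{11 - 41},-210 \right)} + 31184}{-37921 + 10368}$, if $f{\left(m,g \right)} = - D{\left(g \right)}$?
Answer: $- \frac{1091442}{964355} \approx -1.1318$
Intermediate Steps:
$f{\left(m,g \right)} = - \frac{12}{g}$
$\frac{f{\left(\sqrt{11 - 41},-210 \right)} + 31184}{-37921 + 10368} = \frac{- \frac{12}{-210} + 31184}{-37921 + 10368} = \frac{\left(-12\right) \left(- \frac{1}{210}\right) + 31184}{-27553} = \left(\frac{2}{35} + 31184\right) \left(- \frac{1}{27553}\right) = \frac{1091442}{35} \left(- \frac{1}{27553}\right) = - \frac{1091442}{964355}$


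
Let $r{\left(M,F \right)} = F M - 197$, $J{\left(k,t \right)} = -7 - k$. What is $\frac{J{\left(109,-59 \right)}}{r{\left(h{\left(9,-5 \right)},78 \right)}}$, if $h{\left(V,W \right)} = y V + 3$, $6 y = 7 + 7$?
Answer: $- \frac{116}{1675} \approx -0.069254$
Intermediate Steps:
$y = \frac{7}{3}$ ($y = \frac{7 + 7}{6} = \frac{1}{6} \cdot 14 = \frac{7}{3} \approx 2.3333$)
$h{\left(V,W \right)} = 3 + \frac{7 V}{3}$ ($h{\left(V,W \right)} = \frac{7 V}{3} + 3 = 3 + \frac{7 V}{3}$)
$r{\left(M,F \right)} = -197 + F M$
$\frac{J{\left(109,-59 \right)}}{r{\left(h{\left(9,-5 \right)},78 \right)}} = \frac{-7 - 109}{-197 + 78 \left(3 + \frac{7}{3} \cdot 9\right)} = \frac{-7 - 109}{-197 + 78 \left(3 + 21\right)} = - \frac{116}{-197 + 78 \cdot 24} = - \frac{116}{-197 + 1872} = - \frac{116}{1675}$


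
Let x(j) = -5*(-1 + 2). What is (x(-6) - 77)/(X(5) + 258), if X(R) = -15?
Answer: -82/243 ≈ -0.33745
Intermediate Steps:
x(j) = -5 (x(j) = -5*1 = -5)
(x(-6) - 77)/(X(5) + 258) = (-5 - 77)/(-15 + 258) = -82/243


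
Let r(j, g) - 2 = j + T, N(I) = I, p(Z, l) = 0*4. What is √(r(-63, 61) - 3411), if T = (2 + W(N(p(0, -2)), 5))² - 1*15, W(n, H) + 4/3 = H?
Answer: I*√31094/3 ≈ 58.778*I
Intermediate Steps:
p(Z, l) = 0
W(n, H) = -4/3 + H
T = 154/9 (T = (2 + (-4/3 + 5))² - 1*15 = (2 + 11/3)² - 15 = (17/3)² - 15 = 289/9 - 15 = 154/9 ≈ 17.111)
r(j, g) = 172/9 + j (r(j, g) = 2 + (j + 154/9) = 2 + (154/9 + j) = 172/9 + j)
√(r(-63, 61) - 3411) = √((172/9 - 63) - 3411) = √(-395/9 - 3411) = √(-31094/9) = I*√31094/3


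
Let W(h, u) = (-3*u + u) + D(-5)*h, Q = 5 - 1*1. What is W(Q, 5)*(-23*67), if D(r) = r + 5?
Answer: 15410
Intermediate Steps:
Q = 4 (Q = 5 - 1 = 4)
D(r) = 5 + r
W(h, u) = -2*u (W(h, u) = (-3*u + u) + (5 - 5)*h = -2*u + 0*h = -2*u + 0 = -2*u)
W(Q, 5)*(-23*67) = (-2*5)*(-23*67) = -10*(-1541) = 15410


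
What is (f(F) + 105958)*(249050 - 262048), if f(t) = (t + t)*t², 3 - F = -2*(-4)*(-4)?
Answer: -2491820584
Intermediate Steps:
F = 35 (F = 3 - (-2*(-4))*(-4) = 3 - 8*(-4) = 3 - 1*(-32) = 3 + 32 = 35)
f(t) = 2*t³ (f(t) = (2*t)*t² = 2*t³)
(f(F) + 105958)*(249050 - 262048) = (2*35³ + 105958)*(249050 - 262048) = (2*42875 + 105958)*(-12998) = (85750 + 105958)*(-12998) = 191708*(-12998) = -2491820584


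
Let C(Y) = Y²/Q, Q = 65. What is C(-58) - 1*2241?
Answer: -142301/65 ≈ -2189.2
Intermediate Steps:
C(Y) = Y²/65
C(-58) - 1*2241 = (1/65)*(-58)² - 1*2241 = (1/65)*3364 - 2241 = 3364/65 - 2241 = -142301/65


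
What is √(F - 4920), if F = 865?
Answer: I*√4055 ≈ 63.679*I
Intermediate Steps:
√(F - 4920) = √(865 - 4920) = √(-4055) = I*√4055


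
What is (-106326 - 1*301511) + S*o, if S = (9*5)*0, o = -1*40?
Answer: -407837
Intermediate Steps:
o = -40
S = 0 (S = 45*0 = 0)
(-106326 - 1*301511) + S*o = (-106326 - 1*301511) + 0*(-40) = (-106326 - 301511) + 0 = -407837 + 0 = -407837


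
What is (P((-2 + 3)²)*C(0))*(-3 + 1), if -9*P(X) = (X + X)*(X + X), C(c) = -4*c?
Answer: 0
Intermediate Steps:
P(X) = -4*X²/9 (P(X) = -(X + X)*(X + X)/9 = -2*X*2*X/9 = -4*X²/9)
(P((-2 + 3)²)*C(0))*(-3 + 1) = ((-4*(-2 + 3)⁴/9)*(-4*0))*(-3 + 1) = (-4*(1²)²/9*0)*(-2) = (-4/9*1²*0)*(-2) = (-4/9*1*0)*(-2) = -4/9*0*(-2) = 0*(-2) = 0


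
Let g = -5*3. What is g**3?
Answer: -3375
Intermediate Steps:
g = -15
g**3 = (-15)**3 = -3375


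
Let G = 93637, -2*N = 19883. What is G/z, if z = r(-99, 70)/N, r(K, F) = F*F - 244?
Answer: -1861784471/9312 ≈ -1.9993e+5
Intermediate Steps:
r(K, F) = -244 + F² (r(K, F) = F² - 244 = -244 + F²)
N = -19883/2 (N = -½*19883 = -19883/2 ≈ -9941.5)
z = -9312/19883 (z = (-244 + 70²)/(-19883/2) = (-244 + 4900)*(-2/19883) = 4656*(-2/19883) = -9312/19883 ≈ -0.46834)
G/z = 93637/(-9312/19883) = 93637*(-19883/9312) = -1861784471/9312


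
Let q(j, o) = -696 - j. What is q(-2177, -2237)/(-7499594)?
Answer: -1481/7499594 ≈ -0.00019748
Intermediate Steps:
q(-2177, -2237)/(-7499594) = (-696 - 1*(-2177))/(-7499594) = (-696 + 2177)*(-1/7499594) = 1481*(-1/7499594) = -1481/7499594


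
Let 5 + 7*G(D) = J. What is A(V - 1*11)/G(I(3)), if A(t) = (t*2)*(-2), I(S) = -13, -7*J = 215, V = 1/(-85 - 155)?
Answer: -129409/15000 ≈ -8.6273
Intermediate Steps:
V = -1/240 (V = 1/(-240) = -1/240 ≈ -0.0041667)
J = -215/7 (J = -⅐*215 = -215/7 ≈ -30.714)
G(D) = -250/49 (G(D) = -5/7 + (⅐)*(-215/7) = -5/7 - 215/49 = -250/49)
A(t) = -4*t (A(t) = (2*t)*(-2) = -4*t)
A(V - 1*11)/G(I(3)) = (-4*(-1/240 - 1*11))/(-250/49) = -4*(-1/240 - 11)*(-49/250) = -4*(-2641/240)*(-49/250) = (2641/60)*(-49/250) = -129409/15000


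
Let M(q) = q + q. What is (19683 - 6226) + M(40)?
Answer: 13537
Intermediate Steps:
M(q) = 2*q
(19683 - 6226) + M(40) = (19683 - 6226) + 2*40 = 13457 + 80 = 13537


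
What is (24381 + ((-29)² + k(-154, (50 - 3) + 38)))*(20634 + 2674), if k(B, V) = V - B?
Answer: 593444988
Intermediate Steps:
(24381 + ((-29)² + k(-154, (50 - 3) + 38)))*(20634 + 2674) = (24381 + ((-29)² + (((50 - 3) + 38) - 1*(-154))))*(20634 + 2674) = (24381 + (841 + ((47 + 38) + 154)))*23308 = (24381 + (841 + (85 + 154)))*23308 = (24381 + (841 + 239))*23308 = (24381 + 1080)*23308 = 25461*23308 = 593444988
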